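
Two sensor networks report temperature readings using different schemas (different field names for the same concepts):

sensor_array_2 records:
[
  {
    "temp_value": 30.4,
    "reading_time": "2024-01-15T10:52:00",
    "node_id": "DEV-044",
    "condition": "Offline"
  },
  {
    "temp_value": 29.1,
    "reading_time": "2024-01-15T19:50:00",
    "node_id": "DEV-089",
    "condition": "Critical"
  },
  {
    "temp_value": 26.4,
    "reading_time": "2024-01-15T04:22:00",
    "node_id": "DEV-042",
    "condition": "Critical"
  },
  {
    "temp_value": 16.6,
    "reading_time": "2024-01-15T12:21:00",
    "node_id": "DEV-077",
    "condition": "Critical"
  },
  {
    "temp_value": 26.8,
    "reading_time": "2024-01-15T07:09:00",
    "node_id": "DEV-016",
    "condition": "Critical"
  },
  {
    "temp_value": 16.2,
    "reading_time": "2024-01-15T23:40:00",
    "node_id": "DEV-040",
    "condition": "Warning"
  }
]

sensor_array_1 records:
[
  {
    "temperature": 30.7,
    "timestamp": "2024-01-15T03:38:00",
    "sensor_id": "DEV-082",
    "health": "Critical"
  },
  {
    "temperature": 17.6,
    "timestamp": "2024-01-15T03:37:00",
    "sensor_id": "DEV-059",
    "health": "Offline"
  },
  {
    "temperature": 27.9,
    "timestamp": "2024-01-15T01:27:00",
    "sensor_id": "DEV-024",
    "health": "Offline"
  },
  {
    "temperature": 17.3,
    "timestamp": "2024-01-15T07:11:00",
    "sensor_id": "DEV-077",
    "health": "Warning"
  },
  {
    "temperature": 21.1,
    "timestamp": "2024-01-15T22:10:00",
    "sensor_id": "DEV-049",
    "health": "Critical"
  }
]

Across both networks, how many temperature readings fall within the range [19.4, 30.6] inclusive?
6

Schema mapping: "temp_value" (sensor_array_2) = "temperature" (sensor_array_1) = temperature

Readings in [19.4, 30.6] from sensor_array_2: 4
Readings in [19.4, 30.6] from sensor_array_1: 2

Total count: 4 + 2 = 6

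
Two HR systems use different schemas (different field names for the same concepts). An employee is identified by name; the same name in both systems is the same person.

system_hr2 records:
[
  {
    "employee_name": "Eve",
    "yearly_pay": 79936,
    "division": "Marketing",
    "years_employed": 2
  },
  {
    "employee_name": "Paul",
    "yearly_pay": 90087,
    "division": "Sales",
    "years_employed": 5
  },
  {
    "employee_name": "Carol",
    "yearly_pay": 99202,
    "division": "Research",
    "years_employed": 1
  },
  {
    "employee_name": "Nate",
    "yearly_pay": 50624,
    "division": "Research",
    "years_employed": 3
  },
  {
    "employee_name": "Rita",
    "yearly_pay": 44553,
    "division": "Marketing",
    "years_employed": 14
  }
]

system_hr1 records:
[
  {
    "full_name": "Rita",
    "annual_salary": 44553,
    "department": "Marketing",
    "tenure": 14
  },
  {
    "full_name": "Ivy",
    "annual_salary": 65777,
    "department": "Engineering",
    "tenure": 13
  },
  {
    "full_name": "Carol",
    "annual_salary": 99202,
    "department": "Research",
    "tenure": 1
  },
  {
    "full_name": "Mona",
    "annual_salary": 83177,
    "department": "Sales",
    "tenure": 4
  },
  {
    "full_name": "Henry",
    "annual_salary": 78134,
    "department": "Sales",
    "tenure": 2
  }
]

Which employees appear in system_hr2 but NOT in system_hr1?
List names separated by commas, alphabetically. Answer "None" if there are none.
Eve, Nate, Paul

Schema mapping: "employee_name" (system_hr2) = "full_name" (system_hr1) = employee name

Names in system_hr2: ['Carol', 'Eve', 'Nate', 'Paul', 'Rita']
Names in system_hr1: ['Carol', 'Henry', 'Ivy', 'Mona', 'Rita']

In system_hr2 but not system_hr1: ['Eve', 'Nate', 'Paul']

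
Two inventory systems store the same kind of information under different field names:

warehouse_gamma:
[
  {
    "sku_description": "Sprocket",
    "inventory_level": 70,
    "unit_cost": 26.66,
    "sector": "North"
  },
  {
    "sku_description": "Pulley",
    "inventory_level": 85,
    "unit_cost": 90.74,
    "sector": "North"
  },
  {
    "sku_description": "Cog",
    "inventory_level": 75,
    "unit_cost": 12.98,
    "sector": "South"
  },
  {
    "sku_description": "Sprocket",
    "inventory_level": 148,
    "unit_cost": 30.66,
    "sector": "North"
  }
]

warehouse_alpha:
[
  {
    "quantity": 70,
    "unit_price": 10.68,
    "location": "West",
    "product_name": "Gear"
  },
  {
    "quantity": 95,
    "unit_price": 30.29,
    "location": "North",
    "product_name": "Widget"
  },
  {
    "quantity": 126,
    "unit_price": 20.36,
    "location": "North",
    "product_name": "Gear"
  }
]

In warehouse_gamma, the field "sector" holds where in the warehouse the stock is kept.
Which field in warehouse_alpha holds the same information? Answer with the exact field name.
location

In warehouse_gamma, "sector" holds where in the warehouse the stock is kept.
The fields in warehouse_alpha are: "quantity", "unit_price", "location", "product_name".
"location" is the match: the name refers to the same concept and its values are area labels (e.g. 'North', 'West').
The other fields ("quantity", "unit_price", "product_name") hold different kinds of data.

So "sector" in warehouse_gamma corresponds to "location" in warehouse_alpha.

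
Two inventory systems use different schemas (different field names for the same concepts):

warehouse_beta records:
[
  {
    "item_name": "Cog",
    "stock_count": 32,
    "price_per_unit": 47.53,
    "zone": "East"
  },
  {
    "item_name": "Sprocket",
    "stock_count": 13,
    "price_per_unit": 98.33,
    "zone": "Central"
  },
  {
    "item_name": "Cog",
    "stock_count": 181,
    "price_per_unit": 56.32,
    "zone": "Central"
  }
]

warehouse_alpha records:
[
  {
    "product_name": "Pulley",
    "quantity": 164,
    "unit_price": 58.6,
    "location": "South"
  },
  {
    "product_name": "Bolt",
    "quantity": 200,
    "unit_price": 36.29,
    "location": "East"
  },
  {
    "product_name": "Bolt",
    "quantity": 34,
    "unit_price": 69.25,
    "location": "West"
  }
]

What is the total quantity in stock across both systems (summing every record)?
624

To reconcile these schemas, identify the field holding the quantity in stock in each system:
1. In warehouse_beta it is "stock_count"
2. In warehouse_alpha it is "quantity"

From warehouse_beta: 32 + 13 + 181 = 226
From warehouse_alpha: 164 + 200 + 34 = 398

Total: 226 + 398 = 624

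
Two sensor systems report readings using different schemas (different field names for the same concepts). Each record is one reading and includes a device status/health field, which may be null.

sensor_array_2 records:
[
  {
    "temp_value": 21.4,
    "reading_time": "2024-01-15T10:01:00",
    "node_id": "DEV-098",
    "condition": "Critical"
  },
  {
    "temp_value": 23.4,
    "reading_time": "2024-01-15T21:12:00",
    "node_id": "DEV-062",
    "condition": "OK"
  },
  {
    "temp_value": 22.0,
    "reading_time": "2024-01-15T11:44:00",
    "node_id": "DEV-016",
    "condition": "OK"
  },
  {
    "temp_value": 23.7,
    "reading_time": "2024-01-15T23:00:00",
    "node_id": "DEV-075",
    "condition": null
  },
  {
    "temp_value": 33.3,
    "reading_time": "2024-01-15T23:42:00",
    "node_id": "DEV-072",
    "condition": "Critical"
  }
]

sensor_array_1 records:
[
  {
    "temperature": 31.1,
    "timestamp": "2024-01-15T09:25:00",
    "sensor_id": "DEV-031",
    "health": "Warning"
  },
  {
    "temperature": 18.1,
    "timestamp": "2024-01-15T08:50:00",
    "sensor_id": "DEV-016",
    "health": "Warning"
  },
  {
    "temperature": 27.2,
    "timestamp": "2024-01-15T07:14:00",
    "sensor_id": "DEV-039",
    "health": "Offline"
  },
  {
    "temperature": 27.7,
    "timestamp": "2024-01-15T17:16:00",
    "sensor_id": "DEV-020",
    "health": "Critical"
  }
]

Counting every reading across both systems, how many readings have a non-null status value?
8

Schema mapping: "condition" (sensor_array_2) = "health" (sensor_array_1) = status

Non-null in sensor_array_2: 4
Non-null in sensor_array_1: 4

Total non-null: 4 + 4 = 8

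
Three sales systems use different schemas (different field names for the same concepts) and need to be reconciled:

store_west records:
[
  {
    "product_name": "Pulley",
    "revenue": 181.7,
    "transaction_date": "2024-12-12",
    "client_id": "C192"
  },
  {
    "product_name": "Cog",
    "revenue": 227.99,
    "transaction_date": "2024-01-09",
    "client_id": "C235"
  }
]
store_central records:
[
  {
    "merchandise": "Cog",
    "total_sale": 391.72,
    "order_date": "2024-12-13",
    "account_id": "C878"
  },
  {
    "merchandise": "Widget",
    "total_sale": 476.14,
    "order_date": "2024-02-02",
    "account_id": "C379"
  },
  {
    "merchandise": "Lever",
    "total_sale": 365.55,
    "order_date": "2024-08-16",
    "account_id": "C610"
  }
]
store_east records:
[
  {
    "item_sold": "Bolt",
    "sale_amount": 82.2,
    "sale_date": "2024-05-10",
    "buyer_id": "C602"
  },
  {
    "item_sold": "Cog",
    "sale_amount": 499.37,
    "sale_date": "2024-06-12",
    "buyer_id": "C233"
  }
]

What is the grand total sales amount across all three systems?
2224.67

Schema reconciliation - all amount fields map to sale amount:

store_west (revenue): 409.69
store_central (total_sale): 1233.41
store_east (sale_amount): 581.57

Grand total: 2224.67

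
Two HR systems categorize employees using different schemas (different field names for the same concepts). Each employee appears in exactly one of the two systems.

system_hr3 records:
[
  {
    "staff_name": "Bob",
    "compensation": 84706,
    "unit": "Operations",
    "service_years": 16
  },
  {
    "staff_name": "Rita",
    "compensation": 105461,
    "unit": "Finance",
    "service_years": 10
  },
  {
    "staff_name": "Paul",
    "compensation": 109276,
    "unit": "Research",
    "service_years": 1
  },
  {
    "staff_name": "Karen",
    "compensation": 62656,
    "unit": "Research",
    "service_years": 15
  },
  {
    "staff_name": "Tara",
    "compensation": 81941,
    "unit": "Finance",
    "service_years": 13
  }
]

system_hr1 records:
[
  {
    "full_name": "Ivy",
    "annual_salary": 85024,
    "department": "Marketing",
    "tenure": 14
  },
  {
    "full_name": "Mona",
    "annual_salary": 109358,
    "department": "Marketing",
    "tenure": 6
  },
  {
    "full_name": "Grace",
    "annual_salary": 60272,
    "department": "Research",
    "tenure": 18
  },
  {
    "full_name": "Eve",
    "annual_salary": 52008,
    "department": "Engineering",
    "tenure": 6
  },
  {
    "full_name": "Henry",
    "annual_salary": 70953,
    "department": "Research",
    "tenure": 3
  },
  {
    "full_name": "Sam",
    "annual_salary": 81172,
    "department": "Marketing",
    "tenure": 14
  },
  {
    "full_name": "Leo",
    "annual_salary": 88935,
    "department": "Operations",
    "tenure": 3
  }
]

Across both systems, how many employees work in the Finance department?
2

Schema mapping: "unit" (system_hr3) = "department" (system_hr1) = department

Finance employees in system_hr3: 2
Finance employees in system_hr1: 0

Total in Finance: 2 + 0 = 2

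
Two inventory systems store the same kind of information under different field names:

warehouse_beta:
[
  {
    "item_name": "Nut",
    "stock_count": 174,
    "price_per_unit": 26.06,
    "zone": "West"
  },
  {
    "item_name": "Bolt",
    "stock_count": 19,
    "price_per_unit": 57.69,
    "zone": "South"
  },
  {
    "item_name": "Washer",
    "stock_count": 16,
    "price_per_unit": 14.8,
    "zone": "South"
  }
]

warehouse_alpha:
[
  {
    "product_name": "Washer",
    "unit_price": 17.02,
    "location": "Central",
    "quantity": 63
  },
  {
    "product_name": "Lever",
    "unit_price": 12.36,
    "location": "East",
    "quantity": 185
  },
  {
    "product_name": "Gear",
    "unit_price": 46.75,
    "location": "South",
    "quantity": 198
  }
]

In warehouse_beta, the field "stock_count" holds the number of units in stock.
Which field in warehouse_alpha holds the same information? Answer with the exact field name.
quantity

In warehouse_beta, "stock_count" holds the number of units in stock.
The fields in warehouse_alpha are: "product_name", "unit_price", "location", "quantity".
"quantity" is the match: the name refers to the same concept and its values are whole-number counts (e.g. 63, 185).
The other fields ("product_name", "unit_price", "location") hold different kinds of data.

So "stock_count" in warehouse_beta corresponds to "quantity" in warehouse_alpha.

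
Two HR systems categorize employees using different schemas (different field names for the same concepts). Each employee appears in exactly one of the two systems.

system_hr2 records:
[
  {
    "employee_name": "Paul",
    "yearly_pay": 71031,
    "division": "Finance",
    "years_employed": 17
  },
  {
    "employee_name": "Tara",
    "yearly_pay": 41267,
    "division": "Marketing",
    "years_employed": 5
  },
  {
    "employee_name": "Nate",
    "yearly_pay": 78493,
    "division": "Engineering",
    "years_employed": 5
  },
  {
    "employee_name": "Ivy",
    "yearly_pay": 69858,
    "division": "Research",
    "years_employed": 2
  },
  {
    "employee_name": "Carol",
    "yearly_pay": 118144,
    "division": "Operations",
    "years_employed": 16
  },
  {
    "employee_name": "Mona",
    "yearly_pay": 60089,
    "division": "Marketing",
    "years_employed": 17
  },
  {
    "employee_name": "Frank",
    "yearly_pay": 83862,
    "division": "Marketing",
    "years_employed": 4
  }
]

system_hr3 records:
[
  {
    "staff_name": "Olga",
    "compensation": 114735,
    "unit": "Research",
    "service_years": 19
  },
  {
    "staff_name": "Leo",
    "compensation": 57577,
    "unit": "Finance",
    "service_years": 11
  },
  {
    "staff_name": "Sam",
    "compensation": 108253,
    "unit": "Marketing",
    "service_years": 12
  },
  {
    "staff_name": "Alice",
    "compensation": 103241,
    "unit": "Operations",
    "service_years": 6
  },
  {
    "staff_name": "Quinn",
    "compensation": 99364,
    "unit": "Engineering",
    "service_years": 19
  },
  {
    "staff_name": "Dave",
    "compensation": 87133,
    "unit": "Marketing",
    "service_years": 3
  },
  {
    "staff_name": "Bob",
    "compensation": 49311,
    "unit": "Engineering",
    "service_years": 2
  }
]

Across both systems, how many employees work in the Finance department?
2

Schema mapping: "division" (system_hr2) = "unit" (system_hr3) = department

Finance employees in system_hr2: 1
Finance employees in system_hr3: 1

Total in Finance: 1 + 1 = 2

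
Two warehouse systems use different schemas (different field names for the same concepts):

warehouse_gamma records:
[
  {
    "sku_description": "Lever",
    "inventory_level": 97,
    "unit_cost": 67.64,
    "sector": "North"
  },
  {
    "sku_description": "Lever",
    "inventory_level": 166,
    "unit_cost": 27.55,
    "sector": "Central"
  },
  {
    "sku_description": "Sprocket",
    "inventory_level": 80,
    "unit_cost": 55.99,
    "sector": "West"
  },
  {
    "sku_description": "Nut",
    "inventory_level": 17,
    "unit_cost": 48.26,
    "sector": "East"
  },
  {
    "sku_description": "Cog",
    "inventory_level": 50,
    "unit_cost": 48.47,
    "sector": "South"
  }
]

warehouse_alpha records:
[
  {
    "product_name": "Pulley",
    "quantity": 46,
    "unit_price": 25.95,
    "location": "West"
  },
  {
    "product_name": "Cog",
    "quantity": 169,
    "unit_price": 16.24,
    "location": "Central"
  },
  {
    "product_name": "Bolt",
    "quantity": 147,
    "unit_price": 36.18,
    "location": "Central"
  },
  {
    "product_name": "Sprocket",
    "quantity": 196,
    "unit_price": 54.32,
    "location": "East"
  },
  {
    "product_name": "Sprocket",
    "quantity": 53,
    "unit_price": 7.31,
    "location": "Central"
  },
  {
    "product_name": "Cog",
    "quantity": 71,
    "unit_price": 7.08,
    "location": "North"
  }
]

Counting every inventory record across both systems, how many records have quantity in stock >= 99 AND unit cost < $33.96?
2

Schema mappings:
- "inventory_level" (warehouse_gamma) = "quantity" (warehouse_alpha) = quantity
- "unit_cost" (warehouse_gamma) = "unit_price" (warehouse_alpha) = unit cost

Records meeting both conditions in warehouse_gamma: 1
Records meeting both conditions in warehouse_alpha: 1

Total: 1 + 1 = 2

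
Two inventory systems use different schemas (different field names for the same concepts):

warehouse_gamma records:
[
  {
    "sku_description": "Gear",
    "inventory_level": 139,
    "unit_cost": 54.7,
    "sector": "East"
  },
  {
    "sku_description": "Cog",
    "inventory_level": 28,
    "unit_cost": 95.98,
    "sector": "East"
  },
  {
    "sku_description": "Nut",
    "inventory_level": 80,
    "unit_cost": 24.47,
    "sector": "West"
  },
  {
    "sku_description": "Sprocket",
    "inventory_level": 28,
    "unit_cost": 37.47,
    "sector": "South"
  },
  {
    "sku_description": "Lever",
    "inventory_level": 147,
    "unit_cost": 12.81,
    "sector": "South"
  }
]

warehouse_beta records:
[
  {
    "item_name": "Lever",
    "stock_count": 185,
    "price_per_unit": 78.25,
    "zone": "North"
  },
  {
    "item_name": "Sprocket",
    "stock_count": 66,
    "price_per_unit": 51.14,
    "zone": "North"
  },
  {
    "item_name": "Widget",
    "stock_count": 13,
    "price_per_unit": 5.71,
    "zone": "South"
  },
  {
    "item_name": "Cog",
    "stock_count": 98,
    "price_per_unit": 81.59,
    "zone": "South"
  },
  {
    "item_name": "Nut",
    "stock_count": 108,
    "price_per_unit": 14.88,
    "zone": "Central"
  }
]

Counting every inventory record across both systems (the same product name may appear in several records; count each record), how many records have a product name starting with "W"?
1

Schema mapping: "sku_description" (warehouse_gamma) = "item_name" (warehouse_beta) = product name

Records with product name starting with "W" in warehouse_gamma: 0
Records with product name starting with "W" in warehouse_beta: 1

Total: 0 + 1 = 1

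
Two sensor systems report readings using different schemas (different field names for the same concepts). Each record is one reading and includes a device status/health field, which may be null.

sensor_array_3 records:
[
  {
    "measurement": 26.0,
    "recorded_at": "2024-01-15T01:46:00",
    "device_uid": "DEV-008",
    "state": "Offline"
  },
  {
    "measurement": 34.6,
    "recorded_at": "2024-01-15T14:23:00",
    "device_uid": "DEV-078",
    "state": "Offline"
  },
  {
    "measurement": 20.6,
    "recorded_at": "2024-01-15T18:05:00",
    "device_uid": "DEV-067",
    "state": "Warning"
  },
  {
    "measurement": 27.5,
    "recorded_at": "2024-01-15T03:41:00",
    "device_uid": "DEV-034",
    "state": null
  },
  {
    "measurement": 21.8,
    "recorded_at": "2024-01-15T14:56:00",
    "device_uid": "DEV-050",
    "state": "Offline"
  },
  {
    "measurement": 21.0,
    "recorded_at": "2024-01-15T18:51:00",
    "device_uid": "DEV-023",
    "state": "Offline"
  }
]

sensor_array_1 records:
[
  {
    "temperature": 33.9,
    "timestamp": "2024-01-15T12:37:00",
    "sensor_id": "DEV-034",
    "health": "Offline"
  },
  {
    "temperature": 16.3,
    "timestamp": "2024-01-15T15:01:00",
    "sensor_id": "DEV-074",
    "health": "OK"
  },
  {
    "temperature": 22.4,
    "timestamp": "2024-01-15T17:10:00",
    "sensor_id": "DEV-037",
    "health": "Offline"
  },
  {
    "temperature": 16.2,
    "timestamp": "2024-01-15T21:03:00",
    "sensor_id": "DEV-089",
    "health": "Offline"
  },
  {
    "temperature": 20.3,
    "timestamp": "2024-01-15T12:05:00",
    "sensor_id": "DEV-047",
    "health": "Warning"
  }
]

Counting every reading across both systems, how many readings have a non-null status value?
10

Schema mapping: "state" (sensor_array_3) = "health" (sensor_array_1) = status

Non-null in sensor_array_3: 5
Non-null in sensor_array_1: 5

Total non-null: 5 + 5 = 10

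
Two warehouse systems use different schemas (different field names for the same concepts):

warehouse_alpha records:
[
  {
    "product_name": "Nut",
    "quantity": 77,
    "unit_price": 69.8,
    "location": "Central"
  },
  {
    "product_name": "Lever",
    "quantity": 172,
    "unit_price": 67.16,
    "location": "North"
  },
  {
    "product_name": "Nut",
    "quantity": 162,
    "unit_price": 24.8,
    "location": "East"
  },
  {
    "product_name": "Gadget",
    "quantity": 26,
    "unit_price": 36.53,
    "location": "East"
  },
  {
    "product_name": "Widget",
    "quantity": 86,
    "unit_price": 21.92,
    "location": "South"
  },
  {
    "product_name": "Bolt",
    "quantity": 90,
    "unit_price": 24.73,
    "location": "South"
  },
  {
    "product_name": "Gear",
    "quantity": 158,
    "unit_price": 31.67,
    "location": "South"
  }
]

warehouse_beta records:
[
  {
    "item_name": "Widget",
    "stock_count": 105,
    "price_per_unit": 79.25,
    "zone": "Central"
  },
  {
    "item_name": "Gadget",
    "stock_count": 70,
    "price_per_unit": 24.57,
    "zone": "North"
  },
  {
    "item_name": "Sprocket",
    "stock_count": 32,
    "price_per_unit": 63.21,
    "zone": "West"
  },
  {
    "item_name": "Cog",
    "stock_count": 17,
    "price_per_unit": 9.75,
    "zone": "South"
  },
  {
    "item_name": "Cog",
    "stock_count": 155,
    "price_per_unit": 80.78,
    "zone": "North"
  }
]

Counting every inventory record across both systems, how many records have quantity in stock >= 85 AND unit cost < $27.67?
3

Schema mappings:
- "quantity" (warehouse_alpha) = "stock_count" (warehouse_beta) = quantity
- "unit_price" (warehouse_alpha) = "price_per_unit" (warehouse_beta) = unit cost

Records meeting both conditions in warehouse_alpha: 3
Records meeting both conditions in warehouse_beta: 0

Total: 3 + 0 = 3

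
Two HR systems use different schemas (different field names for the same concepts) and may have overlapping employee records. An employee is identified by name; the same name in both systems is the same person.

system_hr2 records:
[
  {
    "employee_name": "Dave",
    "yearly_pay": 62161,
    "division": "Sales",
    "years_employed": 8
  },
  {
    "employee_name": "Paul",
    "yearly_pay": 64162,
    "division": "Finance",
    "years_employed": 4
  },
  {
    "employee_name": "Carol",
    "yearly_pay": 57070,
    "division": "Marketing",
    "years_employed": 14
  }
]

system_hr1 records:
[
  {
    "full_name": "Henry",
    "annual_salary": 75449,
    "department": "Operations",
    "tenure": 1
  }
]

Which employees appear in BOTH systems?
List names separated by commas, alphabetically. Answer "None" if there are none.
None

Schema mapping: "employee_name" (system_hr2) = "full_name" (system_hr1) = employee name

Names in system_hr2: ['Carol', 'Dave', 'Paul']
Names in system_hr1: ['Henry']

Intersection: None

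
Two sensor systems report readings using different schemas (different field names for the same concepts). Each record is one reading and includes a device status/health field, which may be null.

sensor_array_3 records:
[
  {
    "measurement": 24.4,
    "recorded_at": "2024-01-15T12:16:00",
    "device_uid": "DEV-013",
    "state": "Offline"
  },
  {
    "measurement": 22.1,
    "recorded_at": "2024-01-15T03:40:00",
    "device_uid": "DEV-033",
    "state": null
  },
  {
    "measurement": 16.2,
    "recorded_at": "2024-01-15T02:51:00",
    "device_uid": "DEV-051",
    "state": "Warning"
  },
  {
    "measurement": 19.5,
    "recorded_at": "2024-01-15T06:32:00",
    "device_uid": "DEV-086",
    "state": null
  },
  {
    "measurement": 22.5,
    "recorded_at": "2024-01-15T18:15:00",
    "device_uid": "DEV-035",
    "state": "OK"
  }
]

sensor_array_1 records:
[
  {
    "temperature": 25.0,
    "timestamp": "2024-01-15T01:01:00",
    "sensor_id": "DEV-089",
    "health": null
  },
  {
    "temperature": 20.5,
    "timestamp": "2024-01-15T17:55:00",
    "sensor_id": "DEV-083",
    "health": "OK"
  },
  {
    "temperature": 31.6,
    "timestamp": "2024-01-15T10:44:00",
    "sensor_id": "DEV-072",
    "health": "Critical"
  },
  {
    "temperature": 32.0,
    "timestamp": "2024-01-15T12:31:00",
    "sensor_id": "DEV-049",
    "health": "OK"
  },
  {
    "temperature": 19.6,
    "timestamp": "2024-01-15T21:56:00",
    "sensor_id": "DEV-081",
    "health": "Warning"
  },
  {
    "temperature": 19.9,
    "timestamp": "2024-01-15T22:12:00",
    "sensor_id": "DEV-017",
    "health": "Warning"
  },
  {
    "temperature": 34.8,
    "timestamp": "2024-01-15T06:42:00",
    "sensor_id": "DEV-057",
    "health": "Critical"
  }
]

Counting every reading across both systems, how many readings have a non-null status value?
9

Schema mapping: "state" (sensor_array_3) = "health" (sensor_array_1) = status

Non-null in sensor_array_3: 3
Non-null in sensor_array_1: 6

Total non-null: 3 + 6 = 9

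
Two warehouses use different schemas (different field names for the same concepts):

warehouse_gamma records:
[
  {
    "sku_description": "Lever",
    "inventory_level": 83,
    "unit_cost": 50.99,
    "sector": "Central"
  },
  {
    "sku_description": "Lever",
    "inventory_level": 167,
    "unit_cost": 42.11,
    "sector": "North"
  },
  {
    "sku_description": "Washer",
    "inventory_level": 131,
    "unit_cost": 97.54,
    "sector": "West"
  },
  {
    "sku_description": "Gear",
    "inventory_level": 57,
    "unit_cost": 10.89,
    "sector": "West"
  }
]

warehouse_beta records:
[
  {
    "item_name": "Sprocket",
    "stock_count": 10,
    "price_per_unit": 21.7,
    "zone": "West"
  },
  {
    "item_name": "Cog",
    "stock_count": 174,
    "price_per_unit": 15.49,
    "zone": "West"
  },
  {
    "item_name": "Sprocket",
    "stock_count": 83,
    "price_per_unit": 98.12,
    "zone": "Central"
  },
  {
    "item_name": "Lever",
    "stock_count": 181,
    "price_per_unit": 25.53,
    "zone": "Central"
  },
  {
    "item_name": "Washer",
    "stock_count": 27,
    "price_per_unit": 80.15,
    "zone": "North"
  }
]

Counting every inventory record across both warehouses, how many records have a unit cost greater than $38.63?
5

Schema mapping: "unit_cost" (warehouse_gamma) = "price_per_unit" (warehouse_beta) = unit cost

Records > $38.63 in warehouse_gamma: 3
Records > $38.63 in warehouse_beta: 2

Total count: 3 + 2 = 5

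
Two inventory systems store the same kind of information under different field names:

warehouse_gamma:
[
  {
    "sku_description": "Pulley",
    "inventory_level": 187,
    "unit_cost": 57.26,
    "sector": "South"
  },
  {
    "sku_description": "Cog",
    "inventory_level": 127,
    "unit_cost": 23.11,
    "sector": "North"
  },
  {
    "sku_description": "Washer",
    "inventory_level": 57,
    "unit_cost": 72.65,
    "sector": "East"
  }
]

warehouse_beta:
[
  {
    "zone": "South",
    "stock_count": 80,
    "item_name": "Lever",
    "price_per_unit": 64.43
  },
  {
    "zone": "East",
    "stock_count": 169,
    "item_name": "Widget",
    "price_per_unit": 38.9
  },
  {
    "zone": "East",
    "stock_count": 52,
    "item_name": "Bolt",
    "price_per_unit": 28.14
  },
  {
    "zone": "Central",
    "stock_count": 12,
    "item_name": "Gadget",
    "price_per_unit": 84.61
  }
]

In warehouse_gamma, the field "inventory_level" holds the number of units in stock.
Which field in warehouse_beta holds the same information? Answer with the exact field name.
stock_count

In warehouse_gamma, "inventory_level" holds the number of units in stock.
The fields in warehouse_beta are: "zone", "stock_count", "item_name", "price_per_unit".
"stock_count" is the match: the name refers to the same concept and its values are whole-number counts (e.g. 80, 169).
The other fields ("zone", "item_name", "price_per_unit") hold different kinds of data.

So "inventory_level" in warehouse_gamma corresponds to "stock_count" in warehouse_beta.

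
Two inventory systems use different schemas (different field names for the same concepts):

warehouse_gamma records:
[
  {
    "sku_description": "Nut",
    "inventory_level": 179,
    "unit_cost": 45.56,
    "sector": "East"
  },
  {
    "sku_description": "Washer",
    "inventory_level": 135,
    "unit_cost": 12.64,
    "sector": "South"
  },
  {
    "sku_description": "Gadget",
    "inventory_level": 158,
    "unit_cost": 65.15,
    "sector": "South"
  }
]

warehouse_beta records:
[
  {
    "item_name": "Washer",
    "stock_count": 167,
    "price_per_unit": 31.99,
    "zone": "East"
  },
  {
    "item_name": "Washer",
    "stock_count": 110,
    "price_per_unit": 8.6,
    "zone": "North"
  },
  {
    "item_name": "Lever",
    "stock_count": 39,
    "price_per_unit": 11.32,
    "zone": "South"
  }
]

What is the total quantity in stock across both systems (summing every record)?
788

To reconcile these schemas, identify the field holding the quantity in stock in each system:
1. In warehouse_gamma it is "inventory_level"
2. In warehouse_beta it is "stock_count"

From warehouse_gamma: 179 + 135 + 158 = 472
From warehouse_beta: 167 + 110 + 39 = 316

Total: 472 + 316 = 788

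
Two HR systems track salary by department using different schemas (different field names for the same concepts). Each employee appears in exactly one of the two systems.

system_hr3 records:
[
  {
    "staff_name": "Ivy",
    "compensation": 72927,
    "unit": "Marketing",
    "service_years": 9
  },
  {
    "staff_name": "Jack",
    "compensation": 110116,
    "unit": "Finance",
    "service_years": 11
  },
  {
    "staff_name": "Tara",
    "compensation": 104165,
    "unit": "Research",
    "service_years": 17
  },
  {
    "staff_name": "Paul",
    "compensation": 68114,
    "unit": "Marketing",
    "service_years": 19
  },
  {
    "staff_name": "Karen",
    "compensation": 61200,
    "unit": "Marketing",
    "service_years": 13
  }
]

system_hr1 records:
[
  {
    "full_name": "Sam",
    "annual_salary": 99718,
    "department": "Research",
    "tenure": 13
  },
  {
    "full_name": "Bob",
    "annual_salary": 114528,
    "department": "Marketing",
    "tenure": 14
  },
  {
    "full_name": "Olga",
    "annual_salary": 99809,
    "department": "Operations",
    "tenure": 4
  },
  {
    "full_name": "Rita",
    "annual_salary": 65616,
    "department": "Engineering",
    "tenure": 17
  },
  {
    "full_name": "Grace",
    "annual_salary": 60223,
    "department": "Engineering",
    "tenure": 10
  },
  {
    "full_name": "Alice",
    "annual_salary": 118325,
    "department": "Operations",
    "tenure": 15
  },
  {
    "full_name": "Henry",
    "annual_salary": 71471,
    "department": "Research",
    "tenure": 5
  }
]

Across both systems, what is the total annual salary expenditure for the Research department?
275354

Schema mappings:
- "unit" (system_hr3) = "department" (system_hr1) = department
- "compensation" (system_hr3) = "annual_salary" (system_hr1) = salary

Research salaries from system_hr3: 104165
Research salaries from system_hr1: 171189

Total: 104165 + 171189 = 275354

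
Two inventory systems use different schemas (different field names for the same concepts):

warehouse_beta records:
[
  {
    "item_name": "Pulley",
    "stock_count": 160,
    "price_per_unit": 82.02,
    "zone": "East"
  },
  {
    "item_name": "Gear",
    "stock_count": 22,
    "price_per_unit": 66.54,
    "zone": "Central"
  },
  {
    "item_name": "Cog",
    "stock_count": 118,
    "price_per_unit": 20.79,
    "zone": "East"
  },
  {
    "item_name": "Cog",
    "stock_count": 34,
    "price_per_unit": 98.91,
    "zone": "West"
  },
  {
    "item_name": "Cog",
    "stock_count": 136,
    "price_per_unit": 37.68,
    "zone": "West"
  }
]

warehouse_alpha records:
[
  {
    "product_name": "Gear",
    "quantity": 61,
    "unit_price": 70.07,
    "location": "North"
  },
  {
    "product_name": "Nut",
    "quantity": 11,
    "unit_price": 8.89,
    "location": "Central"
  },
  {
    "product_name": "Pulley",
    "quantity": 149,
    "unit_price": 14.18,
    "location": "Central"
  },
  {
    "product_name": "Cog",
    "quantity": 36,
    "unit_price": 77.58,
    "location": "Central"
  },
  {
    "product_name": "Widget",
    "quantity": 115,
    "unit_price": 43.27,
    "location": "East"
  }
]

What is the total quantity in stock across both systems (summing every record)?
842

To reconcile these schemas, identify the field holding the quantity in stock in each system:
1. In warehouse_beta it is "stock_count"
2. In warehouse_alpha it is "quantity"

From warehouse_beta: 160 + 22 + 118 + 34 + 136 = 470
From warehouse_alpha: 61 + 11 + 149 + 36 + 115 = 372

Total: 470 + 372 = 842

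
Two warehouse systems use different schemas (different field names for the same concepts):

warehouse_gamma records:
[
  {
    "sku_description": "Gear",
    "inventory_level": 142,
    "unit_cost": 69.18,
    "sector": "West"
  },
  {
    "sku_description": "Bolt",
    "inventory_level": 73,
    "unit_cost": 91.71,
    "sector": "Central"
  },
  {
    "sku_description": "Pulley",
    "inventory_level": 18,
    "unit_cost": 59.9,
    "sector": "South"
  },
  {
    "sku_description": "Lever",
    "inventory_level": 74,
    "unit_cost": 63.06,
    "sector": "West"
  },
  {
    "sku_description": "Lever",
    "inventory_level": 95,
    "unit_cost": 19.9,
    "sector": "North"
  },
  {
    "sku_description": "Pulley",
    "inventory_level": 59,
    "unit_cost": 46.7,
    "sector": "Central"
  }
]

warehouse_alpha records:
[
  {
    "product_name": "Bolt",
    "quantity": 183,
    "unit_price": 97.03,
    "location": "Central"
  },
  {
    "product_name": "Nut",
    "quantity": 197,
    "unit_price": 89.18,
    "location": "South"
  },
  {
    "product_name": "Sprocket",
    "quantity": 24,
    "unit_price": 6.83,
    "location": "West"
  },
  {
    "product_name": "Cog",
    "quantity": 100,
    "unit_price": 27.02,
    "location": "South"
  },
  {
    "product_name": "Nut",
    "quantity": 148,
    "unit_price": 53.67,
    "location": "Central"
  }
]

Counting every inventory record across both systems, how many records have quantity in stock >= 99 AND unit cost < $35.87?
1

Schema mappings:
- "inventory_level" (warehouse_gamma) = "quantity" (warehouse_alpha) = quantity
- "unit_cost" (warehouse_gamma) = "unit_price" (warehouse_alpha) = unit cost

Records meeting both conditions in warehouse_gamma: 0
Records meeting both conditions in warehouse_alpha: 1

Total: 0 + 1 = 1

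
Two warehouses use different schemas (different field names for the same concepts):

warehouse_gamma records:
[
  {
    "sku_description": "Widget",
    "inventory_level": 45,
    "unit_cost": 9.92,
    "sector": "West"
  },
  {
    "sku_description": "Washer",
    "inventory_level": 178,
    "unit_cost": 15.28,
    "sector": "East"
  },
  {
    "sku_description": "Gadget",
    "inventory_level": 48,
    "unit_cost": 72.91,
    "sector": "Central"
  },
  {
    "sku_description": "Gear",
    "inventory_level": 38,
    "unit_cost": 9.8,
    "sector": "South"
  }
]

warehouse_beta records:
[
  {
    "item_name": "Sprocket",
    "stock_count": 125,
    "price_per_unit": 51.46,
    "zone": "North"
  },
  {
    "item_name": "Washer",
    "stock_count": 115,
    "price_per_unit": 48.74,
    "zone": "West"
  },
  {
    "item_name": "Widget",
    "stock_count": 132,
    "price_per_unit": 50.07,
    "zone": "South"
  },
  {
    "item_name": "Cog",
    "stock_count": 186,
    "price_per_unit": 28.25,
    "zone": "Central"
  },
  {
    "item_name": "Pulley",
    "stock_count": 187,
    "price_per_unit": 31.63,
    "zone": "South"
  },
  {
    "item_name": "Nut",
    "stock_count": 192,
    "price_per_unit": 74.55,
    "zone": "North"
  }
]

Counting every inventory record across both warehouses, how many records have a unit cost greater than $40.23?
5

Schema mapping: "unit_cost" (warehouse_gamma) = "price_per_unit" (warehouse_beta) = unit cost

Records > $40.23 in warehouse_gamma: 1
Records > $40.23 in warehouse_beta: 4

Total count: 1 + 4 = 5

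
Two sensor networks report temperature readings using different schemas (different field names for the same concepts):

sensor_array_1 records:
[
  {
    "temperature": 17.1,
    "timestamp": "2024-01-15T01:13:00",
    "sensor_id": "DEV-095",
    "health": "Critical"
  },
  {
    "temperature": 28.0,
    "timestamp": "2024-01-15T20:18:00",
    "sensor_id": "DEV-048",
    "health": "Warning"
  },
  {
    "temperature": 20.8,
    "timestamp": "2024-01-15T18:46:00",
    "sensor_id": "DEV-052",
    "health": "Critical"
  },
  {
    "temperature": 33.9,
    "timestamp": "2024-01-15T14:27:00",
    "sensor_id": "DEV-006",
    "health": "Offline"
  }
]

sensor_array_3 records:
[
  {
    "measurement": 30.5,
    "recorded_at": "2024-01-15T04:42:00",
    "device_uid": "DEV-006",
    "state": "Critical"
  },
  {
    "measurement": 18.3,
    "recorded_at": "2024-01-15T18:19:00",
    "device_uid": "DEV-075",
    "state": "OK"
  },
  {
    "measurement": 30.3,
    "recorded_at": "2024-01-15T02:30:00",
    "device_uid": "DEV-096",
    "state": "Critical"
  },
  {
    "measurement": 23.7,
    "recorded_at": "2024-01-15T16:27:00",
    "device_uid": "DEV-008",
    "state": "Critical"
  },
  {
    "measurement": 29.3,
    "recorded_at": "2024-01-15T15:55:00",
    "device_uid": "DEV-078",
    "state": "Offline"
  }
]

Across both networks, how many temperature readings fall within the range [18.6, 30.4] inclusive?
5

Schema mapping: "temperature" (sensor_array_1) = "measurement" (sensor_array_3) = temperature

Readings in [18.6, 30.4] from sensor_array_1: 2
Readings in [18.6, 30.4] from sensor_array_3: 3

Total count: 2 + 3 = 5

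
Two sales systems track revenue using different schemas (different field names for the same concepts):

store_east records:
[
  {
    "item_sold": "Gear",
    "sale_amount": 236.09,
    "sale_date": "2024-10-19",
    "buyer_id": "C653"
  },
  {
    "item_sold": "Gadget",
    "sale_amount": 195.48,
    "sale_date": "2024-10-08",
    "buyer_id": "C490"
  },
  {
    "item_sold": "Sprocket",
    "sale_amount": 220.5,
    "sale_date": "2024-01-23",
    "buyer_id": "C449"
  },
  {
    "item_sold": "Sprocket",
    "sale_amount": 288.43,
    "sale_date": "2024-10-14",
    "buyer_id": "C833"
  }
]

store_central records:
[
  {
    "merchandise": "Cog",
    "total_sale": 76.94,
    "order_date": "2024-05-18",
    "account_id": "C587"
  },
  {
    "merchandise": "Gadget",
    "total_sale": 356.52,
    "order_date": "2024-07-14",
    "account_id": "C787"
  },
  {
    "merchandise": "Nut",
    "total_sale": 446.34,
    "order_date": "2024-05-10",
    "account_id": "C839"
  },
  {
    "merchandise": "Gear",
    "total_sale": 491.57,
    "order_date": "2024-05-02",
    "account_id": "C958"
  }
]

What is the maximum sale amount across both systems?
491.57

Reconcile: "sale_amount" (store_east) = "total_sale" (store_central) = sale amount

Maximum in store_east: 288.43
Maximum in store_central: 491.57

Overall maximum: max(288.43, 491.57) = 491.57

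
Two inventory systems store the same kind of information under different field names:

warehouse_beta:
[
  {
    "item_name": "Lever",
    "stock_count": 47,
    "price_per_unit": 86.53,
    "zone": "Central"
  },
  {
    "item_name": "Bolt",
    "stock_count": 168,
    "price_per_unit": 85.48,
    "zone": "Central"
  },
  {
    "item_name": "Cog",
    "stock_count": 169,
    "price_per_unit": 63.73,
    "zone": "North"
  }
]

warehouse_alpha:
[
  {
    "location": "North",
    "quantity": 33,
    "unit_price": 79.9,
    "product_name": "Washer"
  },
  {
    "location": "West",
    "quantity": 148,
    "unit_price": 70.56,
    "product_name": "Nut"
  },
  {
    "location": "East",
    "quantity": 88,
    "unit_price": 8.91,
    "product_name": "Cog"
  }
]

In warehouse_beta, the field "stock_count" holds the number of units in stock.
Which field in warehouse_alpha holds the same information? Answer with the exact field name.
quantity

In warehouse_beta, "stock_count" holds the number of units in stock.
The fields in warehouse_alpha are: "location", "quantity", "unit_price", "product_name".
"quantity" is the match: the name refers to the same concept and its values are whole-number counts (e.g. 33, 148).
The other fields ("location", "unit_price", "product_name") hold different kinds of data.

So "stock_count" in warehouse_beta corresponds to "quantity" in warehouse_alpha.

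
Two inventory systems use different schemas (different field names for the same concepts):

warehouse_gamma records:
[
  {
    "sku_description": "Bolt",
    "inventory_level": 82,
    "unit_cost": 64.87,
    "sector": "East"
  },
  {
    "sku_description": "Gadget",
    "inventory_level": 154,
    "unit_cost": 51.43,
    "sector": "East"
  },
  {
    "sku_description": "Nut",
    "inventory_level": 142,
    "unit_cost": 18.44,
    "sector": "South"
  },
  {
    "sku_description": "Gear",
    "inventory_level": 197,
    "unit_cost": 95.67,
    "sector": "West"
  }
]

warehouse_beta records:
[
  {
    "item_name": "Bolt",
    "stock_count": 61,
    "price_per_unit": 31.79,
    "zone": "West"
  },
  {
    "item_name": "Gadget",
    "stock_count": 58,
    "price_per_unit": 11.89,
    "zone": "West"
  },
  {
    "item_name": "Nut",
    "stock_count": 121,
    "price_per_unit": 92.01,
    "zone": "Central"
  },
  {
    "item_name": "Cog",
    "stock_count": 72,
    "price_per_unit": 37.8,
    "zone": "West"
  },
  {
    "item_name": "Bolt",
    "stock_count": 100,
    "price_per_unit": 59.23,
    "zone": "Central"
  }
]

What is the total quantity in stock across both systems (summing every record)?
987

To reconcile these schemas, identify the field holding the quantity in stock in each system:
1. In warehouse_gamma it is "inventory_level"
2. In warehouse_beta it is "stock_count"

From warehouse_gamma: 82 + 154 + 142 + 197 = 575
From warehouse_beta: 61 + 58 + 121 + 72 + 100 = 412

Total: 575 + 412 = 987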